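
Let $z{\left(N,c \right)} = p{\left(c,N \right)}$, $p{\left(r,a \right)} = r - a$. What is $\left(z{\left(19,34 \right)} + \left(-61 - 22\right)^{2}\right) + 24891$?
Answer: $31795$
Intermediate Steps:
$z{\left(N,c \right)} = c - N$
$\left(z{\left(19,34 \right)} + \left(-61 - 22\right)^{2}\right) + 24891 = \left(\left(34 - 19\right) + \left(-61 - 22\right)^{2}\right) + 24891 = \left(\left(34 - 19\right) + \left(-83\right)^{2}\right) + 24891 = \left(15 + 6889\right) + 24891 = 6904 + 24891 = 31795$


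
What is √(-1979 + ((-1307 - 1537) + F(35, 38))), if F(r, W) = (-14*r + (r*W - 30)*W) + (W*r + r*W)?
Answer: √46747 ≈ 216.21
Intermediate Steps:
F(r, W) = -14*r + W*(-30 + W*r) + 2*W*r (F(r, W) = (-14*r + (W*r - 30)*W) + (W*r + W*r) = (-14*r + (-30 + W*r)*W) + 2*W*r = (-14*r + W*(-30 + W*r)) + 2*W*r = -14*r + W*(-30 + W*r) + 2*W*r)
√(-1979 + ((-1307 - 1537) + F(35, 38))) = √(-1979 + ((-1307 - 1537) + (-30*38 - 14*35 + 35*38² + 2*38*35))) = √(-1979 + (-2844 + (-1140 - 490 + 35*1444 + 2660))) = √(-1979 + (-2844 + (-1140 - 490 + 50540 + 2660))) = √(-1979 + (-2844 + 51570)) = √(-1979 + 48726) = √46747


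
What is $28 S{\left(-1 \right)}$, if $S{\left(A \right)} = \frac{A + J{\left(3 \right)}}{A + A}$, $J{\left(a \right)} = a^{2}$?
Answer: $-112$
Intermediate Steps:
$S{\left(A \right)} = \frac{9 + A}{2 A}$ ($S{\left(A \right)} = \frac{A + 3^{2}}{A + A} = \frac{A + 9}{2 A} = \left(9 + A\right) \frac{1}{2 A} = \frac{9 + A}{2 A}$)
$28 S{\left(-1 \right)} = 28 \frac{9 - 1}{2 \left(-1\right)} = 28 \cdot \frac{1}{2} \left(-1\right) 8 = 28 \left(-4\right) = -112$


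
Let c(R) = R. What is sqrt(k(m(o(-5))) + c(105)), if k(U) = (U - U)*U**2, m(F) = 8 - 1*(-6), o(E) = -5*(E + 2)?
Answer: sqrt(105) ≈ 10.247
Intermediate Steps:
o(E) = -10 - 5*E (o(E) = -5*(2 + E) = -10 - 5*E)
m(F) = 14 (m(F) = 8 + 6 = 14)
k(U) = 0 (k(U) = 0*U**2 = 0)
sqrt(k(m(o(-5))) + c(105)) = sqrt(0 + 105) = sqrt(105)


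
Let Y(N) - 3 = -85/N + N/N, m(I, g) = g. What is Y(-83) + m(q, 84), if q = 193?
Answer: 7389/83 ≈ 89.024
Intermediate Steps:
Y(N) = 4 - 85/N (Y(N) = 3 + (-85/N + N/N) = 3 + (-85/N + 1) = 3 + (1 - 85/N) = 4 - 85/N)
Y(-83) + m(q, 84) = (4 - 85/(-83)) + 84 = (4 - 85*(-1/83)) + 84 = (4 + 85/83) + 84 = 417/83 + 84 = 7389/83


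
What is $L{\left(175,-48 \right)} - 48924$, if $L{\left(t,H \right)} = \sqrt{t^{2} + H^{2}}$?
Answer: $-48924 + \sqrt{32929} \approx -48743.0$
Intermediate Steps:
$L{\left(t,H \right)} = \sqrt{H^{2} + t^{2}}$
$L{\left(175,-48 \right)} - 48924 = \sqrt{\left(-48\right)^{2} + 175^{2}} - 48924 = \sqrt{2304 + 30625} - 48924 = \sqrt{32929} - 48924 = -48924 + \sqrt{32929}$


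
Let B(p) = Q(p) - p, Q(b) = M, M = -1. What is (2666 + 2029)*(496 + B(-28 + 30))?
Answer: 2314635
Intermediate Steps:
Q(b) = -1
B(p) = -1 - p
(2666 + 2029)*(496 + B(-28 + 30)) = (2666 + 2029)*(496 + (-1 - (-28 + 30))) = 4695*(496 + (-1 - 1*2)) = 4695*(496 + (-1 - 2)) = 4695*(496 - 3) = 4695*493 = 2314635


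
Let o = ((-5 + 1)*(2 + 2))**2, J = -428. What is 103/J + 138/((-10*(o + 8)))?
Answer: -13791/47080 ≈ -0.29293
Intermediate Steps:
o = 256 (o = (-4*4)**2 = (-16)**2 = 256)
103/J + 138/((-10*(o + 8))) = 103/(-428) + 138/((-10*(256 + 8))) = 103*(-1/428) + 138/((-10*264)) = -103/428 + 138/(-2640) = -103/428 + 138*(-1/2640) = -103/428 - 23/440 = -13791/47080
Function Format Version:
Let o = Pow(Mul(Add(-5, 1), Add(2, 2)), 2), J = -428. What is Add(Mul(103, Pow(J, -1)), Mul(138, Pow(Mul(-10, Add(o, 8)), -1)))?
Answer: Rational(-13791, 47080) ≈ -0.29293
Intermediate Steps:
o = 256 (o = Pow(Mul(-4, 4), 2) = Pow(-16, 2) = 256)
Add(Mul(103, Pow(J, -1)), Mul(138, Pow(Mul(-10, Add(o, 8)), -1))) = Add(Mul(103, Pow(-428, -1)), Mul(138, Pow(Mul(-10, Add(256, 8)), -1))) = Add(Mul(103, Rational(-1, 428)), Mul(138, Pow(Mul(-10, 264), -1))) = Add(Rational(-103, 428), Mul(138, Pow(-2640, -1))) = Add(Rational(-103, 428), Mul(138, Rational(-1, 2640))) = Add(Rational(-103, 428), Rational(-23, 440)) = Rational(-13791, 47080)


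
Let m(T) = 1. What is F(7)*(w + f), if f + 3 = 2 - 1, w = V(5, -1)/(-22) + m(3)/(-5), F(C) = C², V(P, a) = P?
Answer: -13083/110 ≈ -118.94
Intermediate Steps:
w = -47/110 (w = 5/(-22) + 1/(-5) = 5*(-1/22) + 1*(-⅕) = -5/22 - ⅕ = -47/110 ≈ -0.42727)
f = -2 (f = -3 + (2 - 1) = -3 + 1 = -2)
F(7)*(w + f) = 7²*(-47/110 - 2) = 49*(-267/110) = -13083/110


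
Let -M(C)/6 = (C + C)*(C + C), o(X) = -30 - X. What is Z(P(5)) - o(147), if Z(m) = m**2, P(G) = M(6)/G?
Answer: 750921/25 ≈ 30037.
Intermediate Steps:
M(C) = -24*C**2 (M(C) = -6*(C + C)*(C + C) = -6*2*C*2*C = -24*C**2)
P(G) = -864/G (P(G) = (-24*6**2)/G = (-24*36)/G = -864/G)
Z(P(5)) - o(147) = (-864/5)**2 - (-30 - 1*147) = (-864*1/5)**2 - (-30 - 147) = (-864/5)**2 - 1*(-177) = 746496/25 + 177 = 750921/25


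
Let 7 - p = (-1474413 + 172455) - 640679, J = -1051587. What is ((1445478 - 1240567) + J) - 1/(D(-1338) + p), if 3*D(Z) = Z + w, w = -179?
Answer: -4933085746543/5826415 ≈ -8.4668e+5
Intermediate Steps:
D(Z) = -179/3 + Z/3 (D(Z) = (Z - 179)/3 = (-179 + Z)/3 = -179/3 + Z/3)
p = 1942644 (p = 7 - ((-1474413 + 172455) - 640679) = 7 - (-1301958 - 640679) = 7 - 1*(-1942637) = 7 + 1942637 = 1942644)
((1445478 - 1240567) + J) - 1/(D(-1338) + p) = ((1445478 - 1240567) - 1051587) - 1/((-179/3 + (⅓)*(-1338)) + 1942644) = (204911 - 1051587) - 1/((-179/3 - 446) + 1942644) = -846676 - 1/(-1517/3 + 1942644) = -846676 - 1/5826415/3 = -846676 - 1*3/5826415 = -846676 - 3/5826415 = -4933085746543/5826415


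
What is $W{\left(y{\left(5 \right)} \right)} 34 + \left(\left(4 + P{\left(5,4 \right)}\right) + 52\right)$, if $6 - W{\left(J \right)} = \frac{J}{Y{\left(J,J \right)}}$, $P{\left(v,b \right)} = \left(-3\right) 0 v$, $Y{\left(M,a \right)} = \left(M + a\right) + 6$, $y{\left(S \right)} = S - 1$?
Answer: $\frac{1752}{7} \approx 250.29$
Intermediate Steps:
$y{\left(S \right)} = -1 + S$ ($y{\left(S \right)} = S - 1 = -1 + S$)
$Y{\left(M,a \right)} = 6 + M + a$
$P{\left(v,b \right)} = 0$ ($P{\left(v,b \right)} = 0 v = 0$)
$W{\left(J \right)} = 6 - \frac{J}{6 + 2 J}$ ($W{\left(J \right)} = 6 - \frac{J}{6 + J + J} = 6 - \frac{J}{6 + 2 J}$)
$W{\left(y{\left(5 \right)} \right)} 34 + \left(\left(4 + P{\left(5,4 \right)}\right) + 52\right) = \frac{36 + 11 \left(-1 + 5\right)}{2 \left(3 + \left(-1 + 5\right)\right)} 34 + \left(\left(4 + 0\right) + 52\right) = \frac{36 + 11 \cdot 4}{2 \left(3 + 4\right)} 34 + \left(4 + 52\right) = \frac{36 + 44}{2 \cdot 7} \cdot 34 + 56 = \frac{1}{2} \cdot \frac{1}{7} \cdot 80 \cdot 34 + 56 = \frac{40}{7} \cdot 34 + 56 = \frac{1360}{7} + 56 = \frac{1752}{7}$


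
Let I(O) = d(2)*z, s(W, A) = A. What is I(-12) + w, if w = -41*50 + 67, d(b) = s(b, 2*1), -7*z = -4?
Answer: -13873/7 ≈ -1981.9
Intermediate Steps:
z = 4/7 (z = -1/7*(-4) = 4/7 ≈ 0.57143)
d(b) = 2 (d(b) = 2*1 = 2)
I(O) = 8/7 (I(O) = 2*(4/7) = 8/7)
w = -1983 (w = -2050 + 67 = -1983)
I(-12) + w = 8/7 - 1983 = -13873/7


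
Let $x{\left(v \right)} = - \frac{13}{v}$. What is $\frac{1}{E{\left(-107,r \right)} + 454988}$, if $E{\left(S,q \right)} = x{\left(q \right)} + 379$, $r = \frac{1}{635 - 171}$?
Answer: $\frac{1}{449335} \approx 2.2255 \cdot 10^{-6}$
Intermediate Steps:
$r = \frac{1}{464} \approx 0.0021552$
$E{\left(S,q \right)} = 379 - \frac{13}{q}$ ($E{\left(S,q \right)} = - \frac{13}{q} + 379 = 379 - \frac{13}{q}$)
$\frac{1}{E{\left(-107,r \right)} + 454988} = \frac{1}{\left(379 - 13 \frac{1}{\frac{1}{464}}\right) + 454988} = \frac{1}{\left(379 - 6032\right) + 454988} = \frac{1}{-5653 + 454988} = \frac{1}{449335}$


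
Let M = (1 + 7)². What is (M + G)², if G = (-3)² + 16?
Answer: 7921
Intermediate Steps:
G = 25 (G = 9 + 16 = 25)
M = 64 (M = 8² = 64)
(M + G)² = (64 + 25)² = 89² = 7921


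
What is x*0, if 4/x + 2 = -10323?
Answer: 0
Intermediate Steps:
x = -4/10325 (x = 4/(-2 - 10323) = 4/(-10325) = 4*(-1/10325) = -4/10325 ≈ -0.00038741)
x*0 = -4/10325*0 = 0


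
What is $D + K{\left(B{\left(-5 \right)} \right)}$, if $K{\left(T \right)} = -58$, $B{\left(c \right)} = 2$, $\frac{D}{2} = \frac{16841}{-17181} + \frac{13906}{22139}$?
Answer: $- \frac{22329317048}{380370159} \approx -58.704$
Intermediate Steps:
$D = - \frac{267847826}{380370159}$ ($D = 2 \left(\frac{16841}{-17181} + \frac{13906}{22139}\right) = 2 \left(16841 \left(- \frac{1}{17181}\right) + 13906 \cdot \frac{1}{22139}\right) = 2 \left(- \frac{16841}{17181} + \frac{13906}{22139}\right) = 2 \left(- \frac{133923913}{380370159}\right) = - \frac{267847826}{380370159} \approx -0.70418$)
$D + K{\left(B{\left(-5 \right)} \right)} = - \frac{267847826}{380370159} - 58 = - \frac{22329317048}{380370159}$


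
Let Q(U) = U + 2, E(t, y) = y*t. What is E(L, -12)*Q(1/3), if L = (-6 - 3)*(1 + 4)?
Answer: 1260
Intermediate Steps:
L = -45 (L = -9*5 = -45)
E(t, y) = t*y
Q(U) = 2 + U
E(L, -12)*Q(1/3) = (-45*(-12))*(2 + 1/3) = 540*(2 + 1/3) = 540*(7/3) = 1260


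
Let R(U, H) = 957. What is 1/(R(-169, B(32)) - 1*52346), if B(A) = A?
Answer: -1/51389 ≈ -1.9459e-5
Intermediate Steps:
1/(R(-169, B(32)) - 1*52346) = 1/(957 - 1*52346) = 1/(957 - 52346) = 1/(-51389) = -1/51389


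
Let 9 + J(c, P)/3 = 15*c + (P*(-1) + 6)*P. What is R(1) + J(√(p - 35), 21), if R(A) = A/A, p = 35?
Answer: -971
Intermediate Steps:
R(A) = 1
J(c, P) = -27 + 45*c + 3*P*(6 - P) (J(c, P) = -27 + 3*(15*c + (P*(-1) + 6)*P) = -27 + 3*(15*c + (-P + 6)*P) = -27 + 3*(15*c + (6 - P)*P) = -27 + 3*(15*c + P*(6 - P)) = -27 + (45*c + 3*P*(6 - P)) = -27 + 45*c + 3*P*(6 - P))
R(1) + J(√(p - 35), 21) = 1 + (-27 - 3*21² + 18*21 + 45*√(35 - 35)) = 1 + (-27 - 3*441 + 378 + 45*√0) = 1 + (-27 - 1323 + 378 + 45*0) = 1 + (-27 - 1323 + 378 + 0) = 1 - 972 = -971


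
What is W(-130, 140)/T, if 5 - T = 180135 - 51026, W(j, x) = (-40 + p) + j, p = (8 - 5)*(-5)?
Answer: 185/129104 ≈ 0.0014330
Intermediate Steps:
p = -15 (p = 3*(-5) = -15)
W(j, x) = -55 + j (W(j, x) = (-40 - 15) + j = -55 + j)
T = -129104 (T = 5 - (180135 - 51026) = 5 - 1*129109 = 5 - 129109 = -129104)
W(-130, 140)/T = (-55 - 130)/(-129104) = -185*(-1/129104) = 185/129104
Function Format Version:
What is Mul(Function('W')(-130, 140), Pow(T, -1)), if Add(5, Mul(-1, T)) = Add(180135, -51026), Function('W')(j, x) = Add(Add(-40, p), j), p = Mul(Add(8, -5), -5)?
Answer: Rational(185, 129104) ≈ 0.0014330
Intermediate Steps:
p = -15 (p = Mul(3, -5) = -15)
Function('W')(j, x) = Add(-55, j) (Function('W')(j, x) = Add(Add(-40, -15), j) = Add(-55, j))
T = -129104 (T = Add(5, Mul(-1, Add(180135, -51026))) = Add(5, Mul(-1, 129109)) = Add(5, -129109) = -129104)
Mul(Function('W')(-130, 140), Pow(T, -1)) = Mul(Add(-55, -130), Pow(-129104, -1)) = Mul(-185, Rational(-1, 129104)) = Rational(185, 129104)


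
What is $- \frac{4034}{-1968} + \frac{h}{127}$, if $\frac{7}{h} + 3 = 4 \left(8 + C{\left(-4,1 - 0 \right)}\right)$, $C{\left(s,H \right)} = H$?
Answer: $\frac{940015}{458216} \approx 2.0515$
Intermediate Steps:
$h = \frac{7}{33}$ ($h = \frac{7}{-3 + 4 \left(8 + \left(1 - 0\right)\right)} = \frac{7}{-3 + 4 \left(8 + \left(1 + 0\right)\right)} = \frac{7}{-3 + 4 \left(8 + 1\right)} = \frac{7}{-3 + 4 \cdot 9} = \frac{7}{-3 + 36} = \frac{7}{33} \approx 0.21212$)
$- \frac{4034}{-1968} + \frac{h}{127} = - \frac{4034}{-1968} + \frac{7}{33 \cdot 127} = \left(-4034\right) \left(- \frac{1}{1968}\right) + \frac{7}{33} \cdot \frac{1}{127} = \frac{2017}{984} + \frac{7}{4191} = \frac{940015}{458216}$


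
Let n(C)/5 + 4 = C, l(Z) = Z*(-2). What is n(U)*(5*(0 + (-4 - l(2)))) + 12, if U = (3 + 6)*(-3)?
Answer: 12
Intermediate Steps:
l(Z) = -2*Z
U = -27 (U = 9*(-3) = -27)
n(C) = -20 + 5*C
n(U)*(5*(0 + (-4 - l(2)))) + 12 = (-20 + 5*(-27))*(5*(0 + (-4 - (-2)*2))) + 12 = (-20 - 135)*(5*(0 + (-4 - 1*(-4)))) + 12 = -775*(0 + (-4 + 4)) + 12 = -775*(0 + 0) + 12 = -775*0 + 12 = -155*0 + 12 = 0 + 12 = 12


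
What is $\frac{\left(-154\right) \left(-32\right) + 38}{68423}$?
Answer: $\frac{4966}{68423} \approx 0.072578$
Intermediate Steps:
$\frac{\left(-154\right) \left(-32\right) + 38}{68423} = \left(4928 + 38\right) \frac{1}{68423} = 4966 \cdot \frac{1}{68423} = \frac{4966}{68423}$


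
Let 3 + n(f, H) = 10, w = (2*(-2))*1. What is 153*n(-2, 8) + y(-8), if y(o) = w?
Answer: 1067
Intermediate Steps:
w = -4 (w = -4*1 = -4)
n(f, H) = 7 (n(f, H) = -3 + 10 = 7)
y(o) = -4
153*n(-2, 8) + y(-8) = 153*7 - 4 = 1071 - 4 = 1067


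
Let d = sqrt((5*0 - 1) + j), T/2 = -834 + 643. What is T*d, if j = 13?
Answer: -764*sqrt(3) ≈ -1323.3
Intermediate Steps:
T = -382 (T = 2*(-834 + 643) = 2*(-191) = -382)
d = 2*sqrt(3) (d = sqrt((5*0 - 1) + 13) = sqrt((0 - 1) + 13) = sqrt(-1 + 13) = sqrt(12) = 2*sqrt(3) ≈ 3.4641)
T*d = -764*sqrt(3)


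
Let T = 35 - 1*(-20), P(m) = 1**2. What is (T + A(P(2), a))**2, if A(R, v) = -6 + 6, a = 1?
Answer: 3025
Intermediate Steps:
P(m) = 1
A(R, v) = 0
T = 55 (T = 35 + 20 = 55)
(T + A(P(2), a))**2 = (55 + 0)**2 = 55**2 = 3025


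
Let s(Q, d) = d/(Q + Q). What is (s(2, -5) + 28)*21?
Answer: 2247/4 ≈ 561.75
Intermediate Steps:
s(Q, d) = d/(2*Q) (s(Q, d) = d/((2*Q)) = (1/(2*Q))*d = d/(2*Q))
(s(2, -5) + 28)*21 = ((½)*(-5)/2 + 28)*21 = ((½)*(-5)*(½) + 28)*21 = (-5/4 + 28)*21 = (107/4)*21 = 2247/4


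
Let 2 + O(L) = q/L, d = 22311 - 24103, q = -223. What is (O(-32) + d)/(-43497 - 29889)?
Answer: 57185/2348352 ≈ 0.024351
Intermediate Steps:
d = -1792
O(L) = -2 - 223/L
(O(-32) + d)/(-43497 - 29889) = ((-2 - 223/(-32)) - 1792)/(-43497 - 29889) = ((-2 - 223*(-1/32)) - 1792)/(-73386) = ((-2 + 223/32) - 1792)*(-1/73386) = (159/32 - 1792)*(-1/73386) = -57185/32*(-1/73386) = 57185/2348352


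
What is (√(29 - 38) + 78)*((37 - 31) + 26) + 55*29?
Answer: 4091 + 96*I ≈ 4091.0 + 96.0*I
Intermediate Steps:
(√(29 - 38) + 78)*((37 - 31) + 26) + 55*29 = (√(-9) + 78)*(6 + 26) + 1595 = (3*I + 78)*32 + 1595 = (78 + 3*I)*32 + 1595 = (2496 + 96*I) + 1595 = 4091 + 96*I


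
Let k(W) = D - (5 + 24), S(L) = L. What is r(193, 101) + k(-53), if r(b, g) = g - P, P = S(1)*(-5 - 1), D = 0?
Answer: 78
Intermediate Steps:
P = -6 (P = 1*(-5 - 1) = 1*(-6) = -6)
k(W) = -29 (k(W) = 0 - (5 + 24) = 0 - 1*29 = 0 - 29 = -29)
r(b, g) = 6 + g (r(b, g) = g - 1*(-6) = g + 6 = 6 + g)
r(193, 101) + k(-53) = (6 + 101) - 29 = 107 - 29 = 78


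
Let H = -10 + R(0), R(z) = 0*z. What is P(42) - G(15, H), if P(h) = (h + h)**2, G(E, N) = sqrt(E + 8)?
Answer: 7056 - sqrt(23) ≈ 7051.2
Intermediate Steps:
R(z) = 0
H = -10 (H = -10 + 0 = -10)
G(E, N) = sqrt(8 + E)
P(h) = 4*h**2 (P(h) = (2*h)**2 = 4*h**2)
P(42) - G(15, H) = 4*42**2 - sqrt(8 + 15) = 4*1764 - sqrt(23) = 7056 - sqrt(23)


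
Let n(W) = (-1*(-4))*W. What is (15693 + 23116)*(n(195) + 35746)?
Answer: 1417537534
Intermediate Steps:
n(W) = 4*W
(15693 + 23116)*(n(195) + 35746) = (15693 + 23116)*(4*195 + 35746) = 38809*(780 + 35746) = 38809*36526 = 1417537534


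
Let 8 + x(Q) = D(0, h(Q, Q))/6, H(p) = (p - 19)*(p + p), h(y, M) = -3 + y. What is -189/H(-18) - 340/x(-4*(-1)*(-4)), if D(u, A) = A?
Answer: 300513/9916 ≈ 30.306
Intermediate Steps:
H(p) = 2*p*(-19 + p) (H(p) = (-19 + p)*(2*p) = 2*p*(-19 + p))
x(Q) = -17/2 + Q/6 (x(Q) = -8 + (-3 + Q)/6 = -8 + (-3 + Q)*(⅙) = -8 + (-½ + Q/6) = -17/2 + Q/6)
-189/H(-18) - 340/x(-4*(-1)*(-4)) = -189*(-1/(36*(-19 - 18))) - 340/(-17/2 + (-4*(-1)*(-4))/6) = -189/(2*(-18)*(-37)) - 340/(-17/2 + (4*(-4))/6) = -189/1332 - 340/(-17/2 + (⅙)*(-16)) = -189*1/1332 - 340/(-17/2 - 8/3) = -21/148 - 340/(-67/6) = -21/148 - 340*(-6/67) = -21/148 + 2040/67 = 300513/9916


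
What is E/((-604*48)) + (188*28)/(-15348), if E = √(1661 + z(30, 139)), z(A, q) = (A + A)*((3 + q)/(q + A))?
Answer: -1316/3837 - √289229/376896 ≈ -0.34440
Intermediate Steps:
z(A, q) = 2*A*(3 + q)/(A + q) (z(A, q) = (2*A)*((3 + q)/(A + q)) = 2*A*(3 + q)/(A + q))
E = √289229/13 (E = √(1661 + 2*30*(3 + 139)/(30 + 139)) = √(1661 + 2*30*142/169) = √(1661 + 2*30*(1/169)*142) = √(1661 + 8520/169) = √(289229/169) = √289229/13 ≈ 41.369)
E/((-604*48)) + (188*28)/(-15348) = (√289229/13)/((-604*48)) + (188*28)/(-15348) = (√289229/13)/(-28992) + 5264*(-1/15348) = (√289229/13)*(-1/28992) - 1316/3837 = -√289229/376896 - 1316/3837 = -1316/3837 - √289229/376896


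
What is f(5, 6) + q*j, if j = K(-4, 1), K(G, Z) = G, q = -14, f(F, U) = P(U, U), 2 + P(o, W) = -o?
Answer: 48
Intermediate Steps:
P(o, W) = -2 - o
f(F, U) = -2 - U
j = -4
f(5, 6) + q*j = (-2 - 1*6) - 14*(-4) = (-2 - 6) + 56 = -8 + 56 = 48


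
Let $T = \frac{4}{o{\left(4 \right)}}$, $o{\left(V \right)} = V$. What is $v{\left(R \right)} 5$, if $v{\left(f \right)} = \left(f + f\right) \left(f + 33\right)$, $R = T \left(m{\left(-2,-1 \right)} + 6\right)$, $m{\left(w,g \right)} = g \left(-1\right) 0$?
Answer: $2340$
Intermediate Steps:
$m{\left(w,g \right)} = 0$ ($m{\left(w,g \right)} = - g 0 = 0$)
$T = 1$ ($T = \frac{4}{4} = 4 \cdot \frac{1}{4} = 1$)
$R = 6$ ($R = 1 \left(0 + 6\right) = 1 \cdot 6 = 6$)
$v{\left(f \right)} = 2 f \left(33 + f\right)$
$v{\left(R \right)} 5 = 2 \cdot 6 \left(33 + 6\right) 5 = 2 \cdot 6 \cdot 39 \cdot 5 = 468 \cdot 5 = 2340$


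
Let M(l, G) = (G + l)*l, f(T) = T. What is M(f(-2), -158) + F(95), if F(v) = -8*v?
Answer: -440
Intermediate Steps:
M(l, G) = l*(G + l)
M(f(-2), -158) + F(95) = -2*(-158 - 2) - 8*95 = -2*(-160) - 760 = 320 - 760 = -440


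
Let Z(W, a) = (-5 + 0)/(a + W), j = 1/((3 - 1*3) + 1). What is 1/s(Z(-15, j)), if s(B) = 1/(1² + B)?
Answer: 19/14 ≈ 1.3571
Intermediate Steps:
j = 1 (j = 1/((3 - 3) + 1) = 1/(0 + 1) = 1/1 = 1)
Z(W, a) = -5/(W + a)
s(B) = 1/(1 + B)
1/s(Z(-15, j)) = 1/(1/(1 - 5/(-15 + 1))) = 1/(1/(1 - 5/(-14))) = 1/(1/(1 - 5*(-1/14))) = 1/(1/(1 + 5/14)) = 1/(1/(19/14)) = 1/(14/19) = 19/14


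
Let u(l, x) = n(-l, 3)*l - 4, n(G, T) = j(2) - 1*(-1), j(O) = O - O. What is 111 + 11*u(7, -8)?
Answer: 144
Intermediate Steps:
j(O) = 0
n(G, T) = 1 (n(G, T) = 0 - 1*(-1) = 0 + 1 = 1)
u(l, x) = -4 + l (u(l, x) = 1*l - 4 = l - 4 = -4 + l)
111 + 11*u(7, -8) = 111 + 11*(-4 + 7) = 111 + 11*3 = 111 + 33 = 144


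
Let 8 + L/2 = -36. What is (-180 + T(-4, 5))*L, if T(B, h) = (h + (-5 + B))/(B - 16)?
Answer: 79112/5 ≈ 15822.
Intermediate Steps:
L = -88 (L = -16 + 2*(-36) = -16 - 72 = -88)
T(B, h) = (-5 + B + h)/(-16 + B)
(-180 + T(-4, 5))*L = (-180 + (-5 - 4 + 5)/(-16 - 4))*(-88) = (-180 - 4/(-20))*(-88) = (-180 - 1/20*(-4))*(-88) = (-180 + ⅕)*(-88) = -899/5*(-88) = 79112/5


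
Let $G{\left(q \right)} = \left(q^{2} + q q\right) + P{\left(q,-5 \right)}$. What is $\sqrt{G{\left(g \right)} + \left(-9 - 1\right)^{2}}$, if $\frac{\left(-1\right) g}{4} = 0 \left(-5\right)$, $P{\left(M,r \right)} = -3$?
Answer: $\sqrt{97} \approx 9.8489$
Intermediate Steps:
$g = 0$ ($g = - 4 \cdot 0 \left(-5\right) = \left(-4\right) 0 = 0$)
$G{\left(q \right)} = -3 + 2 q^{2}$ ($G{\left(q \right)} = \left(q^{2} + q q\right) - 3 = \left(q^{2} + q^{2}\right) - 3 = 2 q^{2} - 3 = -3 + 2 q^{2}$)
$\sqrt{G{\left(g \right)} + \left(-9 - 1\right)^{2}} = \sqrt{\left(-3 + 2 \cdot 0^{2}\right) + \left(-9 - 1\right)^{2}} = \sqrt{\left(-3 + 2 \cdot 0\right) + \left(-10\right)^{2}} = \sqrt{\left(-3 + 0\right) + 100} = \sqrt{-3 + 100} = \sqrt{97}$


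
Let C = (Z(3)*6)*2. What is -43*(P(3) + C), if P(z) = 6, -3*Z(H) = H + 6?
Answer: 1290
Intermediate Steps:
Z(H) = -2 - H/3 (Z(H) = -(H + 6)/3 = -(6 + H)/3 = -2 - H/3)
C = -36 (C = ((-2 - ⅓*3)*6)*2 = ((-2 - 1)*6)*2 = -3*6*2 = -18*2 = -36)
-43*(P(3) + C) = -43*(6 - 36) = -43*(-30) = 1290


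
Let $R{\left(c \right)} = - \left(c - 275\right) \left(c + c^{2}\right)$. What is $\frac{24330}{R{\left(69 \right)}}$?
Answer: $\frac{811}{33166} \approx 0.024453$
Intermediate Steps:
$R{\left(c \right)} = - \left(-275 + c\right) \left(c + c^{2}\right)$
$\frac{24330}{R{\left(69 \right)}} = \frac{24330}{69 \left(275 - 69^{2} + 274 \cdot 69\right)} = \frac{24330}{69 \left(275 - 4761 + 18906\right)} = \frac{24330}{69 \cdot 14420} = \frac{24330}{994980} = 24330 \cdot \frac{1}{994980} = \frac{811}{33166}$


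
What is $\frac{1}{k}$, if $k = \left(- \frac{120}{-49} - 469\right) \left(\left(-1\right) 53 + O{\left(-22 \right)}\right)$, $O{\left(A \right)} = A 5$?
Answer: $\frac{49}{3726343} \approx 1.315 \cdot 10^{-5}$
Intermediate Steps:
$O{\left(A \right)} = 5 A$
$k = \frac{3726343}{49}$ ($k = \left(- \frac{120}{-49} - 469\right) \left(\left(-1\right) 53 + 5 \left(-22\right)\right) = \left(\left(-120\right) \left(- \frac{1}{49}\right) - 469\right) \left(-53 - 110\right) = \left(\frac{120}{49} - 469\right) \left(-163\right) = \left(- \frac{22861}{49}\right) \left(-163\right) = \frac{3726343}{49} \approx 76048.0$)
$\frac{1}{k} = \frac{1}{\frac{3726343}{49}} = \frac{49}{3726343}$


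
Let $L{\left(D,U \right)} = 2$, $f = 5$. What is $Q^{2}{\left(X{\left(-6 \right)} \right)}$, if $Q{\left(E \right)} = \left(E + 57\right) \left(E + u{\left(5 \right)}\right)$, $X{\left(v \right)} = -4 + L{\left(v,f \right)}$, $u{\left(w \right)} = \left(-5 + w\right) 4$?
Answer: $12100$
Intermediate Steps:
$u{\left(w \right)} = -20 + 4 w$
$X{\left(v \right)} = -2$ ($X{\left(v \right)} = -4 + 2 = -2$)
$Q{\left(E \right)} = E \left(57 + E\right)$ ($Q{\left(E \right)} = \left(E + 57\right) \left(E + \left(-20 + 4 \cdot 5\right)\right) = \left(57 + E\right) \left(E + \left(-20 + 20\right)\right) = \left(57 + E\right) \left(E + 0\right) = \left(57 + E\right) E = E \left(57 + E\right)$)
$Q^{2}{\left(X{\left(-6 \right)} \right)} = \left(- 2 \left(57 - 2\right)\right)^{2} = \left(\left(-2\right) 55\right)^{2} = \left(-110\right)^{2} = 12100$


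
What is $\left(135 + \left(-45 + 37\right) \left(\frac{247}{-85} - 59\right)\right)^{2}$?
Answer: $\frac{2869852041}{7225} \approx 3.9721 \cdot 10^{5}$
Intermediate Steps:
$\left(135 + \left(-45 + 37\right) \left(\frac{247}{-85} - 59\right)\right)^{2} = \left(135 - 8 \left(247 \left(- \frac{1}{85}\right) - 59\right)\right)^{2} = \left(135 - 8 \left(- \frac{247}{85} - 59\right)\right)^{2} = \left(135 - - \frac{42096}{85}\right)^{2} = \left(135 + \frac{42096}{85}\right)^{2} = \left(\frac{53571}{85}\right)^{2} = \frac{2869852041}{7225}$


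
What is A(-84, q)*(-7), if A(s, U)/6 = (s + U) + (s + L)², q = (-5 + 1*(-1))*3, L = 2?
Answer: -278124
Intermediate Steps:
q = -18 (q = (-5 - 1)*3 = -6*3 = -18)
A(s, U) = 6*U + 6*s + 6*(2 + s)² (A(s, U) = 6*((s + U) + (s + 2)²) = 6*((U + s) + (2 + s)²) = 6*(U + s + (2 + s)²) = 6*U + 6*s + 6*(2 + s)²)
A(-84, q)*(-7) = (6*(-18) + 6*(-84) + 6*(2 - 84)²)*(-7) = (-108 - 504 + 6*(-82)²)*(-7) = (-108 - 504 + 6*6724)*(-7) = (-108 - 504 + 40344)*(-7) = 39732*(-7) = -278124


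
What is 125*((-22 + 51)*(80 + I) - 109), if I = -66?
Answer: 37125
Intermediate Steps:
125*((-22 + 51)*(80 + I) - 109) = 125*((-22 + 51)*(80 - 66) - 109) = 125*(29*14 - 109) = 125*(406 - 109) = 125*297 = 37125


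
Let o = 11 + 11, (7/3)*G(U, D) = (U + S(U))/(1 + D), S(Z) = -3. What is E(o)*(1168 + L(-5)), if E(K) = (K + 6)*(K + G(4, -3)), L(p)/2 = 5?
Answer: 718580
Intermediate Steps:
L(p) = 10 (L(p) = 2*5 = 10)
G(U, D) = 3*(-3 + U)/(7*(1 + D)) (G(U, D) = 3*((U - 3)/(1 + D))/7 = 3*((-3 + U)/(1 + D))/7 = 3*(-3 + U)/(7*(1 + D)))
o = 22
E(K) = (6 + K)*(-3/14 + K) (E(K) = (K + 6)*(K + 3*(-3 + 4)/(7*(1 - 3))) = (6 + K)*(K + (3/7)*1/(-2)) = (6 + K)*(K + (3/7)*(-½)*1) = (6 + K)*(K - 3/14) = (6 + K)*(-3/14 + K))
E(o)*(1168 + L(-5)) = (-9/7 + 22² + (81/14)*22)*(1168 + 10) = (-9/7 + 484 + 891/7)*1178 = 610*1178 = 718580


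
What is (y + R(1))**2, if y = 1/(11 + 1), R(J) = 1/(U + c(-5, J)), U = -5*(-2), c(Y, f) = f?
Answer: 529/17424 ≈ 0.030360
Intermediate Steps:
U = 10
R(J) = 1/(10 + J)
y = 1/12 ≈ 0.083333
(y + R(1))**2 = (1/12 + 1/(10 + 1))**2 = (1/12 + 1/11)**2 = (23/132)**2 = 529/17424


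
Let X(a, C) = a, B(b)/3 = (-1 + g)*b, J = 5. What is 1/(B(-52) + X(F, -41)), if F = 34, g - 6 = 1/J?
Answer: -5/3886 ≈ -0.0012867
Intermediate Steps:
g = 31/5 (g = 6 + 1/5 = 6 + ⅕ = 31/5 ≈ 6.2000)
B(b) = 78*b/5 (B(b) = 3*((-1 + 31/5)*b) = 3*(26*b/5) = 78*b/5)
1/(B(-52) + X(F, -41)) = 1/((78/5)*(-52) + 34) = 1/(-4056/5 + 34) = 1/(-3886/5) = -5/3886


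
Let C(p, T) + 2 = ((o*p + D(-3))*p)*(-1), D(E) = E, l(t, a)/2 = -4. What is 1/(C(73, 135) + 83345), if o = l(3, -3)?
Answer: 1/126194 ≈ 7.9243e-6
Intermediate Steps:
l(t, a) = -8 (l(t, a) = 2*(-4) = -8)
o = -8
C(p, T) = -2 - p*(-3 - 8*p) (C(p, T) = -2 + ((-8*p - 3)*p)*(-1) = -2 + ((-3 - 8*p)*p)*(-1) = -2 + (p*(-3 - 8*p))*(-1) = -2 - p*(-3 - 8*p))
1/(C(73, 135) + 83345) = 1/((-2 + 3*73 + 8*73²) + 83345) = 1/((-2 + 219 + 8*5329) + 83345) = 1/((-2 + 219 + 42632) + 83345) = 1/(42849 + 83345) = 1/126194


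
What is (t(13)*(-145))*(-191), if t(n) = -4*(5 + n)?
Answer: -1994040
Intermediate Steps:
t(n) = -20 - 4*n
(t(13)*(-145))*(-191) = ((-20 - 4*13)*(-145))*(-191) = ((-20 - 52)*(-145))*(-191) = -72*(-145)*(-191) = 10440*(-191) = -1994040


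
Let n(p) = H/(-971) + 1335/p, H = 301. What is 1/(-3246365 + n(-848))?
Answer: -823408/2673084463453 ≈ -3.0804e-7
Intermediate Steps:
n(p) = -301/971 + 1335/p (n(p) = 301/(-971) + 1335/p = 301*(-1/971) + 1335/p = -301/971 + 1335/p)
1/(-3246365 + n(-848)) = 1/(-3246365 + (-301/971 + 1335/(-848))) = 1/(-3246365 + (-301/971 + 1335*(-1/848))) = 1/(-3246365 + (-301/971 - 1335/848)) = 1/(-3246365 - 1551533/823408) = 1/(-2673084463453/823408) = -823408/2673084463453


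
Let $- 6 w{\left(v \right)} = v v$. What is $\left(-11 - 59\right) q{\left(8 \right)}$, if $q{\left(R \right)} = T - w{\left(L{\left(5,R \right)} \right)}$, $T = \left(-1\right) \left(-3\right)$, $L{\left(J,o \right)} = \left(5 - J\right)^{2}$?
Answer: $-210$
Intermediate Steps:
$T = 3$
$w{\left(v \right)} = - \frac{v^{2}}{6}$ ($w{\left(v \right)} = - \frac{v v}{6} = - \frac{v^{2}}{6}$)
$q{\left(R \right)} = 3$ ($q{\left(R \right)} = 3 - - \frac{\left(\left(-5 + 5\right)^{2}\right)^{2}}{6} = 3 - - \frac{\left(0^{2}\right)^{2}}{6} = 3 - - \frac{0^{2}}{6} = 3 - \left(- \frac{1}{6}\right) 0 = 3 - 0 = 3 + 0 = 3$)
$\left(-11 - 59\right) q{\left(8 \right)} = \left(-11 - 59\right) 3 = \left(-70\right) 3 = -210$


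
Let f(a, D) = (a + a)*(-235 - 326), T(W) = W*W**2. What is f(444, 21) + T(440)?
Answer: 84685832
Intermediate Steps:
T(W) = W**3
f(a, D) = -1122*a (f(a, D) = (2*a)*(-561) = -1122*a)
f(444, 21) + T(440) = -1122*444 + 440**3 = -498168 + 85184000 = 84685832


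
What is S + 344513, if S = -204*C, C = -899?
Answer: 527909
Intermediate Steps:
S = 183396 (S = -204*(-899) = 183396)
S + 344513 = 183396 + 344513 = 527909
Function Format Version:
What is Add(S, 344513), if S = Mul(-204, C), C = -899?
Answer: 527909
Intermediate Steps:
S = 183396 (S = Mul(-204, -899) = 183396)
Add(S, 344513) = Add(183396, 344513) = 527909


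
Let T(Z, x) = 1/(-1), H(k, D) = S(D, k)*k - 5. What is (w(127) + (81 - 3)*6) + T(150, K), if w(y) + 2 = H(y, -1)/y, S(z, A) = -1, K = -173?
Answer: 58923/127 ≈ 463.96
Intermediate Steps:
H(k, D) = -5 - k (H(k, D) = -k - 5 = -5 - k)
w(y) = -2 + (-5 - y)/y
T(Z, x) = -1
(w(127) + (81 - 3)*6) + T(150, K) = ((-3 - 5/127) + (81 - 3)*6) - 1 = ((-3 - 5*1/127) + 78*6) - 1 = ((-3 - 5/127) + 468) - 1 = (-386/127 + 468) - 1 = 59050/127 - 1 = 58923/127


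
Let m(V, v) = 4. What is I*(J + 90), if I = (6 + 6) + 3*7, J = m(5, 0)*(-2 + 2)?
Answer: 2970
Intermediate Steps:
J = 0 (J = 4*(-2 + 2) = 4*0 = 0)
I = 33 (I = 12 + 21 = 33)
I*(J + 90) = 33*(0 + 90) = 33*90 = 2970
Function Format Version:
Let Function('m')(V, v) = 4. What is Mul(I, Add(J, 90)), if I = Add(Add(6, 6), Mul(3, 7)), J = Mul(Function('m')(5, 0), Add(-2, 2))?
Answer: 2970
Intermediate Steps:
J = 0 (J = Mul(4, Add(-2, 2)) = Mul(4, 0) = 0)
I = 33 (I = Add(12, 21) = 33)
Mul(I, Add(J, 90)) = Mul(33, Add(0, 90)) = Mul(33, 90) = 2970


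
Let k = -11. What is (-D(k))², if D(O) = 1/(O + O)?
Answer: 1/484 ≈ 0.0020661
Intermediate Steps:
D(O) = 1/(2*O)
(-D(k))² = (-1/(2*(-11)))² = (-(-1)/(2*11))² = (-1*(-1/22))² = (1/22)² = 1/484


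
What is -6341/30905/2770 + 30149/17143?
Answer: 368693173841/209651175650 ≈ 1.7586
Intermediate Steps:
-6341/30905/2770 + 30149/17143 = -6341*1/30905*(1/2770) + 30149*(1/17143) = -6341/30905*1/2770 + 4307/2449 = -6341/85606850 + 4307/2449 = 368693173841/209651175650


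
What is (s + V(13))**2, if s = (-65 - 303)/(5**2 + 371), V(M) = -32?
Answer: 10627600/9801 ≈ 1084.3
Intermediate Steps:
s = -92/99 (s = -368/(25 + 371) = -368/396 = -368*1/396 = -92/99 ≈ -0.92929)
(s + V(13))**2 = (-92/99 - 32)**2 = (-3260/99)**2 = 10627600/9801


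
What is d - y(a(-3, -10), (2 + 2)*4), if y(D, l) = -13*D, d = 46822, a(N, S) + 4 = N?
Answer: 46731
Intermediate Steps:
a(N, S) = -4 + N
d - y(a(-3, -10), (2 + 2)*4) = 46822 - (-13)*(-4 - 3) = 46822 - (-13)*(-7) = 46822 - 1*91 = 46822 - 91 = 46731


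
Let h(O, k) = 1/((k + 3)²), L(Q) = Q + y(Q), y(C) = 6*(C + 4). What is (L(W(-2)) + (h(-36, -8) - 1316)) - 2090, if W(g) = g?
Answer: -84899/25 ≈ -3396.0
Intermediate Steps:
y(C) = 24 + 6*C (y(C) = 6*(4 + C) = 24 + 6*C)
L(Q) = 24 + 7*Q (L(Q) = Q + (24 + 6*Q) = 24 + 7*Q)
h(O, k) = (3 + k)⁻² (h(O, k) = 1/((3 + k)²) = (3 + k)⁻²)
(L(W(-2)) + (h(-36, -8) - 1316)) - 2090 = ((24 + 7*(-2)) + ((3 - 8)⁻² - 1316)) - 2090 = ((24 - 14) + ((-5)⁻² - 1316)) - 2090 = (10 + (1/25 - 1316)) - 2090 = (10 - 32899/25) - 2090 = -32649/25 - 2090 = -84899/25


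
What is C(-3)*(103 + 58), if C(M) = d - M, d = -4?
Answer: -161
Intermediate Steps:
C(M) = -4 - M
C(-3)*(103 + 58) = (-4 - 1*(-3))*(103 + 58) = (-4 + 3)*161 = -1*161 = -161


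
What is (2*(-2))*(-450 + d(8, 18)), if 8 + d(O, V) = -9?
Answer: 1868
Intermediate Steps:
d(O, V) = -17 (d(O, V) = -8 - 9 = -17)
(2*(-2))*(-450 + d(8, 18)) = (2*(-2))*(-450 - 17) = -4*(-467) = 1868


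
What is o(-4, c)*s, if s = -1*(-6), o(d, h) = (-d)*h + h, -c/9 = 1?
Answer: -270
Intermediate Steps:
c = -9 (c = -9*1 = -9)
o(d, h) = h - d*h (o(d, h) = -d*h + h = h - d*h)
s = 6
o(-4, c)*s = -9*(1 - 1*(-4))*6 = -9*(1 + 4)*6 = -9*5*6 = -45*6 = -270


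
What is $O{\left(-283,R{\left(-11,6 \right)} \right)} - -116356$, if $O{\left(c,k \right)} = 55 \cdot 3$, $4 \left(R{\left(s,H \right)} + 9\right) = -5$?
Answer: $116521$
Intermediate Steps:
$R{\left(s,H \right)} = - \frac{41}{4}$ ($R{\left(s,H \right)} = -9 + \frac{1}{4} \left(-5\right) = -9 - \frac{5}{4} = - \frac{41}{4}$)
$O{\left(c,k \right)} = 165$
$O{\left(-283,R{\left(-11,6 \right)} \right)} - -116356 = 165 - -116356 = 165 + 116356 = 116521$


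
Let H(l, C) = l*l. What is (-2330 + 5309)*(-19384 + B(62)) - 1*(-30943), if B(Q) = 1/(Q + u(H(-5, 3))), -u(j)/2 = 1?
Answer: -1154278867/20 ≈ -5.7714e+7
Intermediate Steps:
H(l, C) = l**2
u(j) = -2 (u(j) = -2*1 = -2)
B(Q) = 1/(-2 + Q) (B(Q) = 1/(Q - 2) = 1/(-2 + Q))
(-2330 + 5309)*(-19384 + B(62)) - 1*(-30943) = (-2330 + 5309)*(-19384 + 1/(-2 + 62)) - 1*(-30943) = 2979*(-19384 + 1/60) + 30943 = 2979*(-1163039/60) + 30943 = -1154897727/20 + 30943 = -1154278867/20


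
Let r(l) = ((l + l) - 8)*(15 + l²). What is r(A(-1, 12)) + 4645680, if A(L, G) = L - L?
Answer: 4645560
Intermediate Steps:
A(L, G) = 0
r(l) = (-8 + 2*l)*(15 + l²) (r(l) = (2*l - 8)*(15 + l²) = (-8 + 2*l)*(15 + l²))
r(A(-1, 12)) + 4645680 = (-120 - 8*0² + 2*0³ + 30*0) + 4645680 = (-120 - 8*0 + 2*0 + 0) + 4645680 = (-120 + 0 + 0 + 0) + 4645680 = -120 + 4645680 = 4645560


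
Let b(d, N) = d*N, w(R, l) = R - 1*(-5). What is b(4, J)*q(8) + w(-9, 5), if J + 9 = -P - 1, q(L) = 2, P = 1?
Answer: -92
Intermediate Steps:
w(R, l) = 5 + R (w(R, l) = R + 5 = 5 + R)
J = -11 (J = -9 + (-1*1 - 1) = -9 + (-1 - 1) = -9 - 2 = -11)
b(d, N) = N*d
b(4, J)*q(8) + w(-9, 5) = -11*4*2 + (5 - 9) = -44*2 - 4 = -88 - 4 = -92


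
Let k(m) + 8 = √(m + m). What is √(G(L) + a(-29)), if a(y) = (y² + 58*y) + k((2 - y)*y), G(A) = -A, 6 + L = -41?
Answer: √(-802 + I*√1798) ≈ 0.74839 + 28.329*I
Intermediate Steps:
L = -47 (L = -6 - 41 = -47)
k(m) = -8 + √2*√m (k(m) = -8 + √(m + m) = -8 + √(2*m) = -8 + √2*√m)
a(y) = -8 + y² + 58*y + √2*√(y*(2 - y)) (a(y) = (y² + 58*y) + (-8 + √2*√((2 - y)*y)) = (y² + 58*y) + (-8 + √2*√(y*(2 - y))) = -8 + y² + 58*y + √2*√(y*(2 - y)))
√(G(L) + a(-29)) = √(-1*(-47) + (-8 + (-29)² + 58*(-29) + √2*√(-29*(2 - 1*(-29))))) = √(47 + (-8 + 841 - 1682 + √2*√(-29*(2 + 29)))) = √(47 + (-8 + 841 - 1682 + √2*√(-29*31))) = √(47 + (-8 + 841 - 1682 + √2*√(-899))) = √(47 + (-8 + 841 - 1682 + √2*(I*√899))) = √(47 + (-8 + 841 - 1682 + I*√1798)) = √(47 + (-849 + I*√1798)) = √(-802 + I*√1798)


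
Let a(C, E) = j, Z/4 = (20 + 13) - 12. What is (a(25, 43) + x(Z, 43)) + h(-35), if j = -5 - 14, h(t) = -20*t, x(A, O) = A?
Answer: 765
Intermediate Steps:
Z = 84 (Z = 4*((20 + 13) - 12) = 4*(33 - 12) = 4*21 = 84)
j = -19
a(C, E) = -19
(a(25, 43) + x(Z, 43)) + h(-35) = (-19 + 84) - 20*(-35) = 65 + 700 = 765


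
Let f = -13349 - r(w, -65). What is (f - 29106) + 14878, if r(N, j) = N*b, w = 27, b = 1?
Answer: -27604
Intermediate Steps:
r(N, j) = N (r(N, j) = N*1 = N)
f = -13376 (f = -13349 - 1*27 = -13349 - 27 = -13376)
(f - 29106) + 14878 = (-13376 - 29106) + 14878 = -42482 + 14878 = -27604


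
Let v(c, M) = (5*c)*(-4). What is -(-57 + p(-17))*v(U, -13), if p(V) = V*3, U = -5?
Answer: 10800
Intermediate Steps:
v(c, M) = -20*c
p(V) = 3*V
-(-57 + p(-17))*v(U, -13) = -(-57 + 3*(-17))*(-20*(-5)) = -(-57 - 51)*100 = -(-108)*100 = -1*(-10800) = 10800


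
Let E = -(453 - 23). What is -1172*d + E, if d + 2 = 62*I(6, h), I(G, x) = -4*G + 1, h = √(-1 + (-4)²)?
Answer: 1673186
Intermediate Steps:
E = -430 (E = -1*430 = -430)
h = √15 (h = √(-1 + 16) = √15 ≈ 3.8730)
I(G, x) = 1 - 4*G
d = -1428 (d = -2 + 62*(1 - 4*6) = -2 + 62*(1 - 24) = -2 + 62*(-23) = -2 - 1426 = -1428)
-1172*d + E = -1172*(-1428) - 430 = 1673616 - 430 = 1673186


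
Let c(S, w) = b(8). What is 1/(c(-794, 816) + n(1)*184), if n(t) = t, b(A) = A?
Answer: 1/192 ≈ 0.0052083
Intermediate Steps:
c(S, w) = 8
1/(c(-794, 816) + n(1)*184) = 1/(8 + 1*184) = 1/(8 + 184) = 1/192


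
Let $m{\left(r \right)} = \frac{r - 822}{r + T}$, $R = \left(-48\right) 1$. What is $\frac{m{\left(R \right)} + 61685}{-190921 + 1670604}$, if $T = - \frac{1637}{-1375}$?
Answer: $\frac{3971427905}{95236836929} \approx 0.041701$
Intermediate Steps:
$T = \frac{1637}{1375}$ ($T = \left(-1637\right) \left(- \frac{1}{1375}\right) = \frac{1637}{1375} \approx 1.1905$)
$R = -48$
$m{\left(r \right)} = \frac{-822 + r}{\frac{1637}{1375} + r}$ ($m{\left(r \right)} = \frac{r - 822}{r + \frac{1637}{1375}} = \frac{-822 + r}{\frac{1637}{1375} + r}$)
$\frac{m{\left(R \right)} + 61685}{-190921 + 1670604} = \frac{\frac{1375 \left(-822 - 48\right)}{1637 + 1375 \left(-48\right)} + 61685}{-190921 + 1670604} = \frac{1375 \frac{1}{1637 - 66000} \left(-870\right) + 61685}{1479683} = \left(1375 \frac{1}{-64363} \left(-870\right) + 61685\right) \frac{1}{1479683} = \left(1375 \left(- \frac{1}{64363}\right) \left(-870\right) + 61685\right) \frac{1}{1479683} = \left(\frac{1196250}{64363} + 61685\right) \frac{1}{1479683} = \frac{3971427905}{64363} \cdot \frac{1}{1479683} = \frac{3971427905}{95236836929}$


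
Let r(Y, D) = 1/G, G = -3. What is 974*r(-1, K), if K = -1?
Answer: -974/3 ≈ -324.67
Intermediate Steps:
r(Y, D) = -⅓ (r(Y, D) = 1/(-3) = -⅓)
974*r(-1, K) = 974*(-⅓) = -974/3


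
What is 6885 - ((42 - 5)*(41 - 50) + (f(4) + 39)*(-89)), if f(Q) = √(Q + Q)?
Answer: 10689 + 178*√2 ≈ 10941.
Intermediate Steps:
f(Q) = √2*√Q (f(Q) = √(2*Q) = √2*√Q)
6885 - ((42 - 5)*(41 - 50) + (f(4) + 39)*(-89)) = 6885 - ((42 - 5)*(41 - 50) + (√2*√4 + 39)*(-89)) = 6885 - (37*(-9) + (√2*2 + 39)*(-89)) = 6885 - (-333 + (2*√2 + 39)*(-89)) = 6885 - (-333 + (39 + 2*√2)*(-89)) = 6885 - (-333 + (-3471 - 178*√2)) = 6885 - (-3804 - 178*√2) = 6885 + (3804 + 178*√2) = 10689 + 178*√2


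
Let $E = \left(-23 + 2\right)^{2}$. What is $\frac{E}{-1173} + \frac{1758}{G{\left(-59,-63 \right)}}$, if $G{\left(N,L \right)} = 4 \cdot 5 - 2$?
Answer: $\frac{114122}{1173} \approx 97.291$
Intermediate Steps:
$G{\left(N,L \right)} = 18$ ($G{\left(N,L \right)} = 20 - 2 = 18$)
$E = 441$ ($E = \left(-21\right)^{2} = 441$)
$\frac{E}{-1173} + \frac{1758}{G{\left(-59,-63 \right)}} = \frac{441}{-1173} + \frac{1758}{18} = 441 \left(- \frac{1}{1173}\right) + 1758 \cdot \frac{1}{18} = - \frac{147}{391} + \frac{293}{3} = \frac{114122}{1173}$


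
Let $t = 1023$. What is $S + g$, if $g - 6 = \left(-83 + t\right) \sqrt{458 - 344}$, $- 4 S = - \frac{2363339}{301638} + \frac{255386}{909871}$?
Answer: $\frac{8660139545753}{1097806674792} + 940 \sqrt{114} \approx 10044.0$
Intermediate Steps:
$S = \frac{2073299497001}{1097806674792}$ ($S = - \frac{- \frac{2363339}{301638} + \frac{255386}{909871}}{4} = \left(- \frac{1}{4}\right) \left(- \frac{2073299497001}{274451668698}\right) = \frac{2073299497001}{1097806674792} \approx 1.8886$)
$g = 6 + 940 \sqrt{114}$ ($g = 6 + \left(-83 + 1023\right) \sqrt{458 - 344} = 6 + 940 \sqrt{114} \approx 10042.0$)
$S + g = \frac{2073299497001}{1097806674792} + \left(6 + 940 \sqrt{114}\right) = \frac{8660139545753}{1097806674792} + 940 \sqrt{114}$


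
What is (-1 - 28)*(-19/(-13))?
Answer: -551/13 ≈ -42.385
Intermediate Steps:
(-1 - 28)*(-19/(-13)) = -(-551)*(-1)/13 = -29*19/13 = -551/13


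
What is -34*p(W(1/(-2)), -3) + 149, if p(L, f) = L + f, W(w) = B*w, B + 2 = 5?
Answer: 302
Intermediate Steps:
B = 3 (B = -2 + 5 = 3)
W(w) = 3*w
-34*p(W(1/(-2)), -3) + 149 = -34*(3/(-2) - 3) + 149 = -34*(3*(-½) - 3) + 149 = -34*(-3/2 - 3) + 149 = -34*(-9/2) + 149 = 153 + 149 = 302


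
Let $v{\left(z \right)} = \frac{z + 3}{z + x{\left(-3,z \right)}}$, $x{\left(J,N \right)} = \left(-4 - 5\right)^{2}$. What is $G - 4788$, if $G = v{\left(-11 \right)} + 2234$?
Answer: $- \frac{89394}{35} \approx -2554.1$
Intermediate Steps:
$x{\left(J,N \right)} = 81$ ($x{\left(J,N \right)} = \left(-9\right)^{2} = 81$)
$v{\left(z \right)} = \frac{3 + z}{81 + z}$ ($v{\left(z \right)} = \frac{z + 3}{z + 81} = \frac{3 + z}{81 + z}$)
$G = \frac{78186}{35}$ ($G = \frac{3 - 11}{81 - 11} + 2234 = \frac{1}{70} \left(-8\right) + 2234 = - \frac{4}{35} + 2234 = \frac{78186}{35} \approx 2233.9$)
$G - 4788 = \frac{78186}{35} - 4788 = - \frac{89394}{35}$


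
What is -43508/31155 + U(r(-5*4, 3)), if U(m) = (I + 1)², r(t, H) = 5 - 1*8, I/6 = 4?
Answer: 19428367/31155 ≈ 623.60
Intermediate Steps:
I = 24 (I = 6*4 = 24)
r(t, H) = -3 (r(t, H) = 5 - 8 = -3)
U(m) = 625 (U(m) = (24 + 1)² = 25² = 625)
-43508/31155 + U(r(-5*4, 3)) = -43508/31155 + 625 = 19428367/31155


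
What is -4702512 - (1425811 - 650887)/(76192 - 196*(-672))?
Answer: -244417957443/51976 ≈ -4.7025e+6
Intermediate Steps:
-4702512 - (1425811 - 650887)/(76192 - 196*(-672)) = -4702512 - 774924/(76192 + 131712) = -4702512 - 774924/207904 = -4702512 - 1*193731/51976 = -4702512 - 193731/51976 = -244417957443/51976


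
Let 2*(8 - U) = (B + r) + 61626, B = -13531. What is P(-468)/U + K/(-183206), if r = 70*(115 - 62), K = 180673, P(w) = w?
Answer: -3061797727/3162685178 ≈ -0.96810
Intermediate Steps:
r = 3710 (r = 70*53 = 3710)
U = -51789/2 (U = 8 - ((-13531 + 3710) + 61626)/2 = 8 - (-9821 + 61626)/2 = 8 - ½*51805 = 8 - 51805/2 = -51789/2 ≈ -25895.)
P(-468)/U + K/(-183206) = -468/(-51789/2) + 180673/(-183206) = -468*(-2/51789) + 180673*(-1/183206) = 312/17263 - 180673/183206 = -3061797727/3162685178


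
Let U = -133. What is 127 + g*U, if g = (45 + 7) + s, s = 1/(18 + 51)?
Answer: -468574/69 ≈ -6790.9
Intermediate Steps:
s = 1/69 ≈ 0.014493
g = 3589/69 (g = (45 + 7) + 1/69 = 52 + 1/69 = 3589/69 ≈ 52.014)
127 + g*U = 127 + (3589/69)*(-133) = 127 - 477337/69 = -468574/69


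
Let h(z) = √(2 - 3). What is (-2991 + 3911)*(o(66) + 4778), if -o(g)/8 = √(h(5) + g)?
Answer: 4395760 - 7360*√(66 + I) ≈ 4.336e+6 - 452.96*I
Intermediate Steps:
h(z) = I (h(z) = √(-1) = I)
o(g) = -8*√(I + g)
(-2991 + 3911)*(o(66) + 4778) = (-2991 + 3911)*(-8*√(I + 66) + 4778) = 920*(-8*√(66 + I) + 4778) = 920*(4778 - 8*√(66 + I)) = 4395760 - 7360*√(66 + I)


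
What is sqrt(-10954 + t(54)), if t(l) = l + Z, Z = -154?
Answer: I*sqrt(11054) ≈ 105.14*I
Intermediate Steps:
t(l) = -154 + l (t(l) = l - 154 = -154 + l)
sqrt(-10954 + t(54)) = sqrt(-10954 + (-154 + 54)) = sqrt(-10954 - 100) = sqrt(-11054) = I*sqrt(11054)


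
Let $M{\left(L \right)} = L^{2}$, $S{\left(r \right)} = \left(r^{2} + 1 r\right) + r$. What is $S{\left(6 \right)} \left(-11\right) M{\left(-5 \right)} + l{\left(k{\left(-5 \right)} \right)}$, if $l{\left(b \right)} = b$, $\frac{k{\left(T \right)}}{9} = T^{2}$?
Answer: $-12975$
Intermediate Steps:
$S{\left(r \right)} = r^{2} + 2 r$ ($S{\left(r \right)} = \left(r^{2} + r\right) + r = \left(r + r^{2}\right) + r = r^{2} + 2 r$)
$k{\left(T \right)} = 9 T^{2}$
$S{\left(6 \right)} \left(-11\right) M{\left(-5 \right)} + l{\left(k{\left(-5 \right)} \right)} = 6 \left(2 + 6\right) \left(-11\right) \left(-5\right)^{2} + 9 \left(-5\right)^{2} = 6 \cdot 8 \left(-11\right) 25 + 9 \cdot 25 = 48 \left(-11\right) 25 + 225 = \left(-528\right) 25 + 225 = -13200 + 225 = -12975$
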